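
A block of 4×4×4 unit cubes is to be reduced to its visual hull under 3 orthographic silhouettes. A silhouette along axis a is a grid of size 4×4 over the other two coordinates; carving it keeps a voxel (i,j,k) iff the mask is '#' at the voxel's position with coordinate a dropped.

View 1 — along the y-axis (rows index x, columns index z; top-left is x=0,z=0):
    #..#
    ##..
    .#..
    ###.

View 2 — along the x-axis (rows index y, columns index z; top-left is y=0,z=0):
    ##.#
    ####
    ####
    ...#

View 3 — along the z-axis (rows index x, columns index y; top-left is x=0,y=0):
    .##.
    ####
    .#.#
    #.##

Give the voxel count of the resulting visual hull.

16 voxels

full grid |V| = 64
step 1: project along y, AND mask (8/16) → |grid| = 32
step 2: project along x, AND mask (12/16) → |grid| = 24
step 3: project along z, AND mask (11/16) → |grid| = 16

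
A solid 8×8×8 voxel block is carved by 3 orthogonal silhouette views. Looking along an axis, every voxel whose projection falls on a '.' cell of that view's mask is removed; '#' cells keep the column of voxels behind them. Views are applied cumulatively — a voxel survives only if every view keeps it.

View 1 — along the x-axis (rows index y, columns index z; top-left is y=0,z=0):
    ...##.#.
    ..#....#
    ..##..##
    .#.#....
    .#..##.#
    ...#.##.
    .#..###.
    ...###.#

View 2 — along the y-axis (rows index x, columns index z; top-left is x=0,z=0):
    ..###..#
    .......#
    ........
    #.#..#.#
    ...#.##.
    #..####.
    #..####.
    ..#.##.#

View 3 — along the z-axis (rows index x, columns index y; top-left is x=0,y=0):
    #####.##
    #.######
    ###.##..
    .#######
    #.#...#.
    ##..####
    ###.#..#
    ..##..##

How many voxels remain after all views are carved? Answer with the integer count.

remaining voxels: 64

start: 8×8×8 = 512 voxels
  1. axis=0 (YZ plane), |mask|=26  ⇒  voxels=208
  2. axis=1 (XZ plane), |mask|=26  ⇒  voxels=90
  3. axis=2 (XY plane), |mask|=44  ⇒  voxels=64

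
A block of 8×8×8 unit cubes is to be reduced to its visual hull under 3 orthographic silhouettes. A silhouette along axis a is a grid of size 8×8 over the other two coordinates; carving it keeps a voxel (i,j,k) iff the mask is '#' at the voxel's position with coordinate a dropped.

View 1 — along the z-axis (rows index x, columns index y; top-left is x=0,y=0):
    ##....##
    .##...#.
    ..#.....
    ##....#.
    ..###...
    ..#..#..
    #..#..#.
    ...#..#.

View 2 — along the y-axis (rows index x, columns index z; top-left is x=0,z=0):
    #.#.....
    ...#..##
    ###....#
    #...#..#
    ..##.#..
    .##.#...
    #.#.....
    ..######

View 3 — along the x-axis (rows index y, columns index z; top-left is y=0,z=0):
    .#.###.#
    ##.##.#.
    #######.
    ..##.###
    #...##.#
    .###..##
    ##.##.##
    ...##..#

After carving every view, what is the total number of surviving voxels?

remaining voxels: 42

initial block: 8^3 = 512
carve view 1 (along z, XY-mask fill 21/64): 168 voxels remain
carve view 2 (along y, XZ-mask fill 26/64): 63 voxels remain
carve view 3 (along x, YZ-mask fill 40/64): 42 voxels remain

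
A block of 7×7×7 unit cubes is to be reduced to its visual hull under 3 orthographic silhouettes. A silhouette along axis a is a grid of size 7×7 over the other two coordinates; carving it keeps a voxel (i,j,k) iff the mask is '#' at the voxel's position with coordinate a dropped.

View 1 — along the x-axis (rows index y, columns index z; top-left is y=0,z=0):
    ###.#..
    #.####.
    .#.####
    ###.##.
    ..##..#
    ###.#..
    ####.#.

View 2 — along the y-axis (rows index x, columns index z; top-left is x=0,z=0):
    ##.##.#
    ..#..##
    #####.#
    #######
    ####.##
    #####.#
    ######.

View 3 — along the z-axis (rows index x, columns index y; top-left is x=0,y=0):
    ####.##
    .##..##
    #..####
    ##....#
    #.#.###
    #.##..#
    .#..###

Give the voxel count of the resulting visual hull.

initial block: 7^3 = 343
[1] x-view keeps 31 columns → grid now 217
[2] y-view keeps 39 columns → grid now 173
[3] z-view keeps 31 columns → grid now 109

voxel count = 109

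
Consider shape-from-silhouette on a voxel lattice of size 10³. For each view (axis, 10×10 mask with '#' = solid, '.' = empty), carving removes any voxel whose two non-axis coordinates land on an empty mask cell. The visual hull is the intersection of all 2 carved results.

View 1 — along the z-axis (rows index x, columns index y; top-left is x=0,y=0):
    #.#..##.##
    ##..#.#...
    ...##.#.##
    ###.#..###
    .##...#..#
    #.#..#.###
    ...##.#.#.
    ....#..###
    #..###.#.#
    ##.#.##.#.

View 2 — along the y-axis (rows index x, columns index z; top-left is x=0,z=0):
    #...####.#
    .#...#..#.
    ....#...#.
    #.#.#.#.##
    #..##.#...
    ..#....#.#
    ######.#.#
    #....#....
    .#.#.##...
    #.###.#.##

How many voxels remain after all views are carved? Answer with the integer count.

initial block: 10^3 = 1000
carve view 1 (along z, XY-mask fill 52/100): 520 voxels remain
carve view 2 (along y, XZ-mask fill 45/100): 240 voxels remain

remaining voxels: 240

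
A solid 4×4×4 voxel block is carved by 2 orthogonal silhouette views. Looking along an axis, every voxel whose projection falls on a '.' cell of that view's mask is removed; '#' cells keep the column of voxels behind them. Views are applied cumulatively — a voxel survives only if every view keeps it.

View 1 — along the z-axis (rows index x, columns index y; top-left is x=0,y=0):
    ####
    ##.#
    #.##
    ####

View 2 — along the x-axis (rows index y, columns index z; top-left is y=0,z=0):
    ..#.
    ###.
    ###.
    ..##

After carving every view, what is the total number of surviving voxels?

|visual hull| = 30

before carving: 64 voxels (4×4×4)
  1. axis=2 (XY plane), |mask|=14  ⇒  voxels=56
  2. axis=0 (YZ plane), |mask|=9  ⇒  voxels=30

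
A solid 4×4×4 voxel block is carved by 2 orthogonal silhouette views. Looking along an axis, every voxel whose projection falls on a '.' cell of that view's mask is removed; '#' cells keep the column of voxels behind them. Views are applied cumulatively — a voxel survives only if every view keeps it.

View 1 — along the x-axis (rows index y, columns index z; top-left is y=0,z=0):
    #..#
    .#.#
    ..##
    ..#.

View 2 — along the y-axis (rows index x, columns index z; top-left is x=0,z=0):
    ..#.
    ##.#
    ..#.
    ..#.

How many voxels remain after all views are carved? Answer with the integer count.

initial block: 4^3 = 64
carve view 1 (along x, YZ-mask fill 7/16): 28 voxels remain
carve view 2 (along y, XZ-mask fill 6/16): 11 voxels remain

voxel count = 11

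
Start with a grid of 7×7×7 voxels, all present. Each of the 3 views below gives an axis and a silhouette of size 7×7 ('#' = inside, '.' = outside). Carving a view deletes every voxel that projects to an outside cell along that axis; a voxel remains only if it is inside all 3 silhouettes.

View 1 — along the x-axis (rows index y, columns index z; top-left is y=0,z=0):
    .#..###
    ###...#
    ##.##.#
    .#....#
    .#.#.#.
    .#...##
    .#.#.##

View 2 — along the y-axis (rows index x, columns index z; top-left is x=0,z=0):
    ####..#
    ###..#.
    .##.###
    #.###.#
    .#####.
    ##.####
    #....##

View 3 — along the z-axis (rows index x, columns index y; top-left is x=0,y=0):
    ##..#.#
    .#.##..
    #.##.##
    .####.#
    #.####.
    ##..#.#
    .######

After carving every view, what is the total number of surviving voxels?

start: 7×7×7 = 343 voxels
[1] x-view keeps 25 columns → grid now 175
[2] y-view keeps 33 columns → grid now 120
[3] z-view keeps 32 columns → grid now 79

remaining voxels: 79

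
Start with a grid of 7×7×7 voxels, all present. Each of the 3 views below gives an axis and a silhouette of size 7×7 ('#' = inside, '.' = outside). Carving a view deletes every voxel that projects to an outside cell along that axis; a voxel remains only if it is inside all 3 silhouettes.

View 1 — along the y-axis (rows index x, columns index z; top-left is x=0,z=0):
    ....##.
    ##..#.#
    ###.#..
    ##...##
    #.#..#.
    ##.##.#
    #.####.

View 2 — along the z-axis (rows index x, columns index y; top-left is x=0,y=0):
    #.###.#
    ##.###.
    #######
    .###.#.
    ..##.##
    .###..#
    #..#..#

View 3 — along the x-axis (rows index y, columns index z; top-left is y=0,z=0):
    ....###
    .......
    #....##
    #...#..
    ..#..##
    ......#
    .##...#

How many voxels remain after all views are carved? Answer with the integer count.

remaining voxels: 38

initial block: 7^3 = 343
[1] y-view keeps 27 columns → grid now 189
[2] z-view keeps 32 columns → grid now 121
[3] x-view keeps 15 columns → grid now 38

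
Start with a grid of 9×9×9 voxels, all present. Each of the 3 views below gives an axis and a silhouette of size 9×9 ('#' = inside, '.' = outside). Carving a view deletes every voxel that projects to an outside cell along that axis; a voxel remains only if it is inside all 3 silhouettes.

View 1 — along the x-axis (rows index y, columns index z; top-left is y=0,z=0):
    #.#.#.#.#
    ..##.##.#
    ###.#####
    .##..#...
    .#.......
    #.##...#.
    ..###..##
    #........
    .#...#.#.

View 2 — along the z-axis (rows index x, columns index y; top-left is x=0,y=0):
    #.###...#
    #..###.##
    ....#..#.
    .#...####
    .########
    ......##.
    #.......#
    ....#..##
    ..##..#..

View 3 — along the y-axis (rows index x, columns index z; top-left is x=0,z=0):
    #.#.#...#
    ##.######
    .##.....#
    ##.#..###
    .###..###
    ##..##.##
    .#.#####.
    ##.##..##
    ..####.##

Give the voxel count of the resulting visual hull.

full grid |V| = 729
  1. axis=0 (YZ plane), |mask|=35  ⇒  voxels=315
  2. axis=2 (XY plane), |mask|=36  ⇒  voxels=122
  3. axis=1 (XZ plane), |mask|=51  ⇒  voxels=82

remaining voxels: 82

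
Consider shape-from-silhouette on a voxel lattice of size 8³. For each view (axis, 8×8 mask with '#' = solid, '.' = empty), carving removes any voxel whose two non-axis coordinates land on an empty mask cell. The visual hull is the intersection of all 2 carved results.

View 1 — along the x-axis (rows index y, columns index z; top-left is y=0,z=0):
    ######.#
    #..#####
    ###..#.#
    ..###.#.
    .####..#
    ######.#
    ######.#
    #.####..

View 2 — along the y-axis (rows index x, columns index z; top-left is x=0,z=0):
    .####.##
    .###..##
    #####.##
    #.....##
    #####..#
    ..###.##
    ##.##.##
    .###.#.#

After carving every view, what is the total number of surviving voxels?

voxel count = 246

initial block: 8^3 = 512
  1. axis=0 (YZ plane), |mask|=46  ⇒  voxels=368
  2. axis=1 (XZ plane), |mask|=43  ⇒  voxels=246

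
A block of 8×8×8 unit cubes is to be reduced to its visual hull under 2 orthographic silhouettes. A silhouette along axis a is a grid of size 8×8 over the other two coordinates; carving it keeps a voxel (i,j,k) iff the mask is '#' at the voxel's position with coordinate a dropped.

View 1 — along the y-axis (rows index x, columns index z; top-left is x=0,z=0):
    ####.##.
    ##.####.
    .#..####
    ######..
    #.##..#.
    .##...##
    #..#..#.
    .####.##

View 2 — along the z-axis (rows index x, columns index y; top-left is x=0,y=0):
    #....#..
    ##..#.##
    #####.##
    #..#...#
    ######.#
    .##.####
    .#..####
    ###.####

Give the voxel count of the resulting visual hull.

|visual hull| = 204

full grid |V| = 512
carve view 1 (along y, XZ-mask fill 40/64): 320 voxels remain
carve view 2 (along z, XY-mask fill 42/64): 204 voxels remain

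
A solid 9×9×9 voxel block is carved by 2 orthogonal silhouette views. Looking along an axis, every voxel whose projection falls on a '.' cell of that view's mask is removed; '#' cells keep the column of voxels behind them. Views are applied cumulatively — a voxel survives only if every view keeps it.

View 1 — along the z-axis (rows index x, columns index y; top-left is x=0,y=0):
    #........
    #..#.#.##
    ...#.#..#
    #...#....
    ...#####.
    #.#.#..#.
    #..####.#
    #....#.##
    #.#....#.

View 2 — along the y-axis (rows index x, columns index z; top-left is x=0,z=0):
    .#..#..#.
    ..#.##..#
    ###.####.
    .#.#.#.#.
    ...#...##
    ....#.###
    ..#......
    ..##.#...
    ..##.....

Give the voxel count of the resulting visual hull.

voxel count = 107

initial block: 9^3 = 729
V1 z: intersect with XY mask (33 set) -- 297 left
V2 y: intersect with XZ mask (31 set) -- 107 left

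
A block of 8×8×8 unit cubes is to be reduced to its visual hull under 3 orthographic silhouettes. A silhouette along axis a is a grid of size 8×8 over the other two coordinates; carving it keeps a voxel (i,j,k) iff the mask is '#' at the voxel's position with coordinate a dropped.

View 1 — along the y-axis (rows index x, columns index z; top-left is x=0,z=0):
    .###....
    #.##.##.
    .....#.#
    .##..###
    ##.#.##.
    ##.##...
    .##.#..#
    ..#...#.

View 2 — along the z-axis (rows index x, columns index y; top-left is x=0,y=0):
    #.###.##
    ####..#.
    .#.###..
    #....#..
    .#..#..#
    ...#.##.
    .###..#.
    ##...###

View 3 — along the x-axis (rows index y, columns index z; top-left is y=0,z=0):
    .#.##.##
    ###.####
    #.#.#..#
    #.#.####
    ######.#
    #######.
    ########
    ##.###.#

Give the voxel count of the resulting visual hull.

before carving: 512 voxels (8×8×8)
after view 1 [y-axis, 30 of 64 cells solid] → remaining = 240
after view 2 [z-axis, 32 of 64 cells solid] → remaining = 114
after view 3 [x-axis, 50 of 64 cells solid] → remaining = 86

voxel count = 86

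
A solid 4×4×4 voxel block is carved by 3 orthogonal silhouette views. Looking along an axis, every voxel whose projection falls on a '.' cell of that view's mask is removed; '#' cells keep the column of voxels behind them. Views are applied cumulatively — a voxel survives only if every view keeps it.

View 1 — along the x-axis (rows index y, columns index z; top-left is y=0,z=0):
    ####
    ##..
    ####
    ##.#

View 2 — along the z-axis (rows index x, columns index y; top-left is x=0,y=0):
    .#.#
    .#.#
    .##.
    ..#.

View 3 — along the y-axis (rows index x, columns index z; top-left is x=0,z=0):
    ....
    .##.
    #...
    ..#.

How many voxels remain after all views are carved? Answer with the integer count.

full grid |V| = 64
after view 1 [x-axis, 13 of 16 cells solid] → remaining = 52
after view 2 [z-axis, 7 of 16 cells solid] → remaining = 20
after view 3 [y-axis, 4 of 16 cells solid] → remaining = 5

voxel count = 5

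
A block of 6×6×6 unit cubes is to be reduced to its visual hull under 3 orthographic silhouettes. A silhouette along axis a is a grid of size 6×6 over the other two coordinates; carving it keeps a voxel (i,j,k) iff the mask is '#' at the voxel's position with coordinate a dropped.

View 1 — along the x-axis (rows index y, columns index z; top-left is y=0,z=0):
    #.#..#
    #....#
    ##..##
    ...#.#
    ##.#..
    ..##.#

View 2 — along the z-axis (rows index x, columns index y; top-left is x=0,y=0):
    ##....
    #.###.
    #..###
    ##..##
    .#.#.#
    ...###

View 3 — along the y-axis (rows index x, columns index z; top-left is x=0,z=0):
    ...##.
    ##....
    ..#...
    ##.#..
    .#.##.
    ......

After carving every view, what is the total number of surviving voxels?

before carving: 216 voxels (6×6×6)
V1 x: intersect with YZ mask (17 set) -- 102 left
V2 z: intersect with XY mask (20 set) -- 54 left
V3 y: intersect with XZ mask (11 set) -- 15 left

voxel count = 15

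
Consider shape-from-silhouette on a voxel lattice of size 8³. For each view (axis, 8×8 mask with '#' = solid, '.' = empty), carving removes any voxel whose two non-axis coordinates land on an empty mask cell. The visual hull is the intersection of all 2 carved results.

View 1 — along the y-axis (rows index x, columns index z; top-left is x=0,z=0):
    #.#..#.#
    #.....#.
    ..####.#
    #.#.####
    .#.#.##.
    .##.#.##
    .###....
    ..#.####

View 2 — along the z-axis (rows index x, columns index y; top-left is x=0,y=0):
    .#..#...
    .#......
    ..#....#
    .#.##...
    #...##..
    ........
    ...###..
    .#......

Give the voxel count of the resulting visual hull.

remaining voxels: 64

initial block: 8^3 = 512
step 1: project along y, AND mask (34/64) → |grid| = 272
step 2: project along z, AND mask (15/64) → |grid| = 64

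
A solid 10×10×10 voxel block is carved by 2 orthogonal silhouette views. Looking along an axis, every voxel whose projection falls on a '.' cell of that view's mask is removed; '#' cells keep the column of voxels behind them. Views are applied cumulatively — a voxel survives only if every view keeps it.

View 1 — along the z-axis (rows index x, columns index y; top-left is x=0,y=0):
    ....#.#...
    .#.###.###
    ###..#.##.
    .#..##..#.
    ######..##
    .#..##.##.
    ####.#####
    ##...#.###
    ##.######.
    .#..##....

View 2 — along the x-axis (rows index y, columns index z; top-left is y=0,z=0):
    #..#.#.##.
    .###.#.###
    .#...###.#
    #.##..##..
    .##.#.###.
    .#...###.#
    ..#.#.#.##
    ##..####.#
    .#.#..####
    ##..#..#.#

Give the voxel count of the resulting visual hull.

voxel count = 335

start: 10×10×10 = 1000 voxels
carve view 1 (along z, XY-mask fill 58/100): 580 voxels remain
carve view 2 (along x, YZ-mask fill 56/100): 335 voxels remain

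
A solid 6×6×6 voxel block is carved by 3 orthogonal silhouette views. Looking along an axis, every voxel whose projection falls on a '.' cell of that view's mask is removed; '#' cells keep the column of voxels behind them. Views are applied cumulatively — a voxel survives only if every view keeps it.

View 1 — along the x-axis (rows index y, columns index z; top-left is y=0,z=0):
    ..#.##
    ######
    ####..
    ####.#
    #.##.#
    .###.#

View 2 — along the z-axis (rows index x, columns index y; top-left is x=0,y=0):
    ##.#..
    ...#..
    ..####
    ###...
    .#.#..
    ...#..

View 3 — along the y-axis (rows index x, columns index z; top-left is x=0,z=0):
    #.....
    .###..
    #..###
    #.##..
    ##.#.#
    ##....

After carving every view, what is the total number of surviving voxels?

32 voxels

initial block: 6^3 = 216
step 1: project along x, AND mask (26/36) → |grid| = 156
step 2: project along z, AND mask (14/36) → |grid| = 65
step 3: project along y, AND mask (17/36) → |grid| = 32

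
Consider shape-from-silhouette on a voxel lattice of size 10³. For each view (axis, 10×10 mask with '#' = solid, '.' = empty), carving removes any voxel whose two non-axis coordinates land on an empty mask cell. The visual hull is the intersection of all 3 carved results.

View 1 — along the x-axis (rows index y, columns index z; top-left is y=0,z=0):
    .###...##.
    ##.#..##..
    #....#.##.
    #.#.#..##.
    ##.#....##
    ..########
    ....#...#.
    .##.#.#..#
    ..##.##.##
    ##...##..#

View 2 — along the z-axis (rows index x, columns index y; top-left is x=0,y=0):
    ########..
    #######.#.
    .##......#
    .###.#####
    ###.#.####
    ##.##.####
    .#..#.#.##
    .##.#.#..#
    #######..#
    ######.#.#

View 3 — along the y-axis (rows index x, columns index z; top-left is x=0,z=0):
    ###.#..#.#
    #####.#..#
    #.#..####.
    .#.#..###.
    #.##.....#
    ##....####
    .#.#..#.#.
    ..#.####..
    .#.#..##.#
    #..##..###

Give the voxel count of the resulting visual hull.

remaining voxels: 183

full grid |V| = 1000
V1 x: intersect with YZ mask (50 set) -- 500 left
V2 z: intersect with XY mask (69 set) -- 333 left
V3 y: intersect with XZ mask (54 set) -- 183 left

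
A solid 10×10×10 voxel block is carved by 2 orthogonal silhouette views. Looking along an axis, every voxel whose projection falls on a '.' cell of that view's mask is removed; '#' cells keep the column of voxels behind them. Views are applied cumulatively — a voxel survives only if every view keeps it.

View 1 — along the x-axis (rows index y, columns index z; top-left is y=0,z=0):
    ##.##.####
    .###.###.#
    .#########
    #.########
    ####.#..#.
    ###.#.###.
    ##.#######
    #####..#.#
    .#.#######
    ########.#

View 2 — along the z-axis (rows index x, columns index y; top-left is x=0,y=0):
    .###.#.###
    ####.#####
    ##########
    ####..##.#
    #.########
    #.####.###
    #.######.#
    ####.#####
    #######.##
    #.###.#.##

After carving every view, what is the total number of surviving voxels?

|visual hull| = 668

initial block: 10^3 = 1000
step 1: project along x, AND mask (79/100) → |grid| = 790
step 2: project along z, AND mask (83/100) → |grid| = 668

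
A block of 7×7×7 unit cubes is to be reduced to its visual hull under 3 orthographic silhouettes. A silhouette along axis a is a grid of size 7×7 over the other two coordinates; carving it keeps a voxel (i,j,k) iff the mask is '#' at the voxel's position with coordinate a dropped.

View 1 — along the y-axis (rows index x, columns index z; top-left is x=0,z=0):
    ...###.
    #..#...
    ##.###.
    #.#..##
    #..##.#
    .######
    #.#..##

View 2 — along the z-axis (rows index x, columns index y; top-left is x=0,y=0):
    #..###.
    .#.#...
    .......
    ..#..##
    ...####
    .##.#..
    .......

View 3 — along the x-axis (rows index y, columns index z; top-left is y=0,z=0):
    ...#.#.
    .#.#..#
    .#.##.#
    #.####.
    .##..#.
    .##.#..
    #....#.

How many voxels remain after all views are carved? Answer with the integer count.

remaining voxels: 29

initial block: 7^3 = 343
step 1: project along y, AND mask (28/49) → |grid| = 196
step 2: project along z, AND mask (16/49) → |grid| = 62
step 3: project along x, AND mask (22/49) → |grid| = 29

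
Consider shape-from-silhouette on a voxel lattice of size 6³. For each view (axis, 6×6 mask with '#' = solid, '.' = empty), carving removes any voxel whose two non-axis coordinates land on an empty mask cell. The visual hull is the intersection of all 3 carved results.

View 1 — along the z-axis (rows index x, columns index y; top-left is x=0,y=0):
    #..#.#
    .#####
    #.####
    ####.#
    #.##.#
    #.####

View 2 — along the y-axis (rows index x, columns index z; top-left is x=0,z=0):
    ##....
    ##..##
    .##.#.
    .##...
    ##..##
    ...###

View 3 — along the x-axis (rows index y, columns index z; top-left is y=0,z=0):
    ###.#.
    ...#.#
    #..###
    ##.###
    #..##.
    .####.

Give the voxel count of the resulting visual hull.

55 voxels

start: 6×6×6 = 216 voxels
[1] z-view keeps 27 columns → grid now 162
[2] y-view keeps 18 columns → grid now 82
[3] x-view keeps 22 columns → grid now 55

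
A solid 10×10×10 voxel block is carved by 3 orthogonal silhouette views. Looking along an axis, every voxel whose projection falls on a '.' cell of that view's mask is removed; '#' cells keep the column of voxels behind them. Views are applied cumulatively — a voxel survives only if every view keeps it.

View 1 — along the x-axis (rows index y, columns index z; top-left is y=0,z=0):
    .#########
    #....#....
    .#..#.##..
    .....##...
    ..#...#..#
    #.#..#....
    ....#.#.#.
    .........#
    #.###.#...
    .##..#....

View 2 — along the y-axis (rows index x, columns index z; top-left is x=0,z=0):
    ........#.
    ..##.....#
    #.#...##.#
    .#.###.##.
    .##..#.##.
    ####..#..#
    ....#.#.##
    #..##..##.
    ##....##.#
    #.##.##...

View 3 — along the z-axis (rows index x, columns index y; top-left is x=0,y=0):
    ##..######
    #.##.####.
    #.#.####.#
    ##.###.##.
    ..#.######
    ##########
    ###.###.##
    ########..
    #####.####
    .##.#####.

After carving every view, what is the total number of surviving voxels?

initial block: 10^3 = 1000
[1] x-view keeps 35 columns → grid now 350
[2] y-view keeps 45 columns → grid now 154
[3] z-view keeps 78 columns → grid now 118

voxel count = 118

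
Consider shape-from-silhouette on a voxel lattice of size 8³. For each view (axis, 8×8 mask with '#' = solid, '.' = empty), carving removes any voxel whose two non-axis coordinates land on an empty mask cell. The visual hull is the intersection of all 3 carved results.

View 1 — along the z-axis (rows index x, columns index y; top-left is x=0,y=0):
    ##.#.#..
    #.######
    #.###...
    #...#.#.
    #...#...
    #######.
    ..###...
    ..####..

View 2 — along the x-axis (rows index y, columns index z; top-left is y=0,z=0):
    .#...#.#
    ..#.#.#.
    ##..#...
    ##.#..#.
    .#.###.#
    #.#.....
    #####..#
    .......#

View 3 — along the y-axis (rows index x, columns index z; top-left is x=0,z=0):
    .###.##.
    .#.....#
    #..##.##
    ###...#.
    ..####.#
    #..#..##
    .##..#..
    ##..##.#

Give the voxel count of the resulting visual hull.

start: 8×8×8 = 512 voxels
after view 1 [z-axis, 34 of 64 cells solid] → remaining = 272
after view 2 [x-axis, 27 of 64 cells solid] → remaining = 125
after view 3 [y-axis, 33 of 64 cells solid] → remaining = 63

remaining voxels: 63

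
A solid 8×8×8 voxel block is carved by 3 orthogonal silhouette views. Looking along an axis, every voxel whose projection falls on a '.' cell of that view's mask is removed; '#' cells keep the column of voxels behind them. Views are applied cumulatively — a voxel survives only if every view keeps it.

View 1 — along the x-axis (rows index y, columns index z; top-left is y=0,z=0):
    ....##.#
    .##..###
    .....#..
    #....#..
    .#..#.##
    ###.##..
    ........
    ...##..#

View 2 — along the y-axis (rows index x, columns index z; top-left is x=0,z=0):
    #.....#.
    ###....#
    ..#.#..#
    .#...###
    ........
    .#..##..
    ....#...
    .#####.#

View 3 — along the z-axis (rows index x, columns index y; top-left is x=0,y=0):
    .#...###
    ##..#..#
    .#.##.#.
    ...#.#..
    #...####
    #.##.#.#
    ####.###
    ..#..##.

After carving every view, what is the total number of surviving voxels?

|visual hull| = 32

start: 8×8×8 = 512 voxels
carve view 1 (along x, YZ-mask fill 23/64): 184 voxels remain
carve view 2 (along y, XZ-mask fill 23/64): 74 voxels remain
carve view 3 (along z, XY-mask fill 34/64): 32 voxels remain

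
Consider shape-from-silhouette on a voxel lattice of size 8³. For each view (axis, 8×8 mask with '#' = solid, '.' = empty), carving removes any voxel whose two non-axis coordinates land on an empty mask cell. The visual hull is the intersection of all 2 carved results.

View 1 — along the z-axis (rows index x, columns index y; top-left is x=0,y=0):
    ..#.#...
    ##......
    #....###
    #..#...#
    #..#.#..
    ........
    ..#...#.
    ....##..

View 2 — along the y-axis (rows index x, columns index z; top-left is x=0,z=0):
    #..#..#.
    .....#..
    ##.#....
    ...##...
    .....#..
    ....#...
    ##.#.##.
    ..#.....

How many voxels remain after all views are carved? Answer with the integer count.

start: 8×8×8 = 512 voxels
after view 1 [z-axis, 18 of 64 cells solid] → remaining = 144
after view 2 [y-axis, 17 of 64 cells solid] → remaining = 41

41 voxels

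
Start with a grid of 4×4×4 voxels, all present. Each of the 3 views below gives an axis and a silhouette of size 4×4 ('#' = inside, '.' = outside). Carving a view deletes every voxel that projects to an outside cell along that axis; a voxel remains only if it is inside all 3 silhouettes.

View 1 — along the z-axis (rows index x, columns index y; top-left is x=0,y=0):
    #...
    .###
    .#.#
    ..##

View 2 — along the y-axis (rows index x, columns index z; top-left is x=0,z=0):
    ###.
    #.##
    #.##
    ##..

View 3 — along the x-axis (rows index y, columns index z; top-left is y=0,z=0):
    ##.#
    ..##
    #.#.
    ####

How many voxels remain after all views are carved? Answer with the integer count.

17 voxels

full grid |V| = 64
[1] z-view keeps 8 columns → grid now 32
[2] y-view keeps 11 columns → grid now 22
[3] x-view keeps 11 columns → grid now 17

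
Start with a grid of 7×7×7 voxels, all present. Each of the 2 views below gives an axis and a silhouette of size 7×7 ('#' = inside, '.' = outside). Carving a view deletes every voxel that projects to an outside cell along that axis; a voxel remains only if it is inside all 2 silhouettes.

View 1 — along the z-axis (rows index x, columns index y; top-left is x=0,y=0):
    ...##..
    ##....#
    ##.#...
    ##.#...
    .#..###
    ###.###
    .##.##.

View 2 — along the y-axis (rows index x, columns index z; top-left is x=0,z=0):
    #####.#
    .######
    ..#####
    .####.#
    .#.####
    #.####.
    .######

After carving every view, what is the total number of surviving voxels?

full grid |V| = 343
  1. axis=2 (XY plane), |mask|=25  ⇒  voxels=175
  2. axis=1 (XZ plane), |mask|=38  ⇒  voxels=134

|visual hull| = 134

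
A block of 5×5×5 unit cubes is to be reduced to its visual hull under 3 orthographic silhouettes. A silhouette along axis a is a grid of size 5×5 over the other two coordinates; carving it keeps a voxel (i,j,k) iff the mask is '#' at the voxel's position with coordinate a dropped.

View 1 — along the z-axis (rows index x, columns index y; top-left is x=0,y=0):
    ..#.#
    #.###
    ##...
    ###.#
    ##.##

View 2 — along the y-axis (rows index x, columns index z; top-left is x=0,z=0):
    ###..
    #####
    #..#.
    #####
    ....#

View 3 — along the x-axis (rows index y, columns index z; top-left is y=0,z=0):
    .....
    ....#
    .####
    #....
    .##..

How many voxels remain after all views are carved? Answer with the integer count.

initial block: 5^3 = 125
after view 1 [z-axis, 16 of 25 cells solid] → remaining = 80
after view 2 [y-axis, 16 of 25 cells solid] → remaining = 54
after view 3 [x-axis, 8 of 25 cells solid] → remaining = 19

remaining voxels: 19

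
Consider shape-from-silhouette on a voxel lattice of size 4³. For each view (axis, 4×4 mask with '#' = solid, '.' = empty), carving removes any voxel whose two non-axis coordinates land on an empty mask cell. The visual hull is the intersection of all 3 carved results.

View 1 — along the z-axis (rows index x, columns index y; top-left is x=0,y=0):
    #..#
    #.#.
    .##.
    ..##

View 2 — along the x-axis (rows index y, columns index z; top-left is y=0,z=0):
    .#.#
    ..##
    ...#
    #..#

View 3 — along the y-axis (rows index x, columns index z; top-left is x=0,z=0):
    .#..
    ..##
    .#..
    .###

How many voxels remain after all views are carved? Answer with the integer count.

start: 4×4×4 = 64 voxels
step 1: project along z, AND mask (8/16) → |grid| = 32
step 2: project along x, AND mask (7/16) → |grid| = 13
step 3: project along y, AND mask (7/16) → |grid| = 5

remaining voxels: 5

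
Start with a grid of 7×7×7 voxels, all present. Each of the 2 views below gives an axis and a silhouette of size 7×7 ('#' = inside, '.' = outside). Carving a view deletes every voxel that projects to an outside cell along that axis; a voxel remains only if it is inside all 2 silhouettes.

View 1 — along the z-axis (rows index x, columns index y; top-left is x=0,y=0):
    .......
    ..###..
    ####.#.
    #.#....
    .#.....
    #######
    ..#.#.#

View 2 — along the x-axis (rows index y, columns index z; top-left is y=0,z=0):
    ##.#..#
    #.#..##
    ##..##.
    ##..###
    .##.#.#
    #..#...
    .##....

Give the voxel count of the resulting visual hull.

remaining voxels: 79

initial block: 7^3 = 343
carve view 1 (along z, XY-mask fill 21/49): 147 voxels remain
carve view 2 (along x, YZ-mask fill 25/49): 79 voxels remain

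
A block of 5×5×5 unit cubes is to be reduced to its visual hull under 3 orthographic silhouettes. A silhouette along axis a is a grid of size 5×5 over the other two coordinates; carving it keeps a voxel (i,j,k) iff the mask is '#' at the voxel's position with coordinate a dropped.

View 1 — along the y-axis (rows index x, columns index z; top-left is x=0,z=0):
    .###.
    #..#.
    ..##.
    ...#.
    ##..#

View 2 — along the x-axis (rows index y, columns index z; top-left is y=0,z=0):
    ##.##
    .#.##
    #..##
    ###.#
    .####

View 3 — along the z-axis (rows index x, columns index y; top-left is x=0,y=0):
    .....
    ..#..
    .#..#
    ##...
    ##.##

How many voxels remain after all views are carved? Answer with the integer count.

voxel count = 17

initial block: 5^3 = 125
  1. axis=1 (XZ plane), |mask|=11  ⇒  voxels=55
  2. axis=0 (YZ plane), |mask|=18  ⇒  voxels=39
  3. axis=2 (XY plane), |mask|=9  ⇒  voxels=17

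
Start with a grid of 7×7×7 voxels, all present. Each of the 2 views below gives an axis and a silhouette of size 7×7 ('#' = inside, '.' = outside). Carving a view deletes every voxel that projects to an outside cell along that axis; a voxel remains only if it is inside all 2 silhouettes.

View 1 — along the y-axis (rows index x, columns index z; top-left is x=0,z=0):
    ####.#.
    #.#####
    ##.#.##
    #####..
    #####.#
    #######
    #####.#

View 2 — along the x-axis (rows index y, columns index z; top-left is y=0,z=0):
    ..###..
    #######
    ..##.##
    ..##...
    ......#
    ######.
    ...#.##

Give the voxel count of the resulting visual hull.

remaining voxels: 149

before carving: 343 voxels (7×7×7)
[1] y-view keeps 40 columns → grid now 280
[2] x-view keeps 26 columns → grid now 149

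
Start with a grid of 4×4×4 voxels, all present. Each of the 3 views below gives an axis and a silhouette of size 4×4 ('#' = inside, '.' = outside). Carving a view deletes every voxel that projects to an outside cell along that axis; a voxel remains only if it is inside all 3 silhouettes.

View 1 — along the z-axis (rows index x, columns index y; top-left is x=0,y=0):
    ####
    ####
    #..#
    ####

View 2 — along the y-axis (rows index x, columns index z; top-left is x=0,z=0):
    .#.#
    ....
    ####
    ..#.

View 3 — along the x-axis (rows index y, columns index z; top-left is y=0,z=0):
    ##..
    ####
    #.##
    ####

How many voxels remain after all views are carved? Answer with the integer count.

remaining voxels: 15

full grid |V| = 64
after view 1 [z-axis, 14 of 16 cells solid] → remaining = 56
after view 2 [y-axis, 7 of 16 cells solid] → remaining = 20
after view 3 [x-axis, 13 of 16 cells solid] → remaining = 15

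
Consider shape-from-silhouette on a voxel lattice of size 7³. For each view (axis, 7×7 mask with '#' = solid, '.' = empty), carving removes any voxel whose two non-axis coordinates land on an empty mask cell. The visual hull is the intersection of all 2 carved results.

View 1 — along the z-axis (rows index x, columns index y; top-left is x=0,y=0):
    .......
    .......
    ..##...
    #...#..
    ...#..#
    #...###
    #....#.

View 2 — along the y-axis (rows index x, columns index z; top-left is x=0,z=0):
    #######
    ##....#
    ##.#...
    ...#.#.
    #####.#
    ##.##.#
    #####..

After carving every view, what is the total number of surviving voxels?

voxel count = 52

full grid |V| = 343
V1 z: intersect with XY mask (12 set) -- 84 left
V2 y: intersect with XZ mask (31 set) -- 52 left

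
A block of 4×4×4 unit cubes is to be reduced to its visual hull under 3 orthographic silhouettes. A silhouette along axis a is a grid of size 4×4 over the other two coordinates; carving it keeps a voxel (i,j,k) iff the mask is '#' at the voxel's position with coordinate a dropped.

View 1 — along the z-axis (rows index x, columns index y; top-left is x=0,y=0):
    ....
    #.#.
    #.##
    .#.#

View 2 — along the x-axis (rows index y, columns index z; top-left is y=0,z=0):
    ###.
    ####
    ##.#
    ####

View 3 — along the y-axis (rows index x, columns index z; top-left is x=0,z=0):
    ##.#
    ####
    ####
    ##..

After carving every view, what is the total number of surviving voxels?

start: 4×4×4 = 64 voxels
V1 z: intersect with XY mask (7 set) -- 28 left
V2 x: intersect with YZ mask (14 set) -- 24 left
V3 y: intersect with XZ mask (13 set) -- 20 left

remaining voxels: 20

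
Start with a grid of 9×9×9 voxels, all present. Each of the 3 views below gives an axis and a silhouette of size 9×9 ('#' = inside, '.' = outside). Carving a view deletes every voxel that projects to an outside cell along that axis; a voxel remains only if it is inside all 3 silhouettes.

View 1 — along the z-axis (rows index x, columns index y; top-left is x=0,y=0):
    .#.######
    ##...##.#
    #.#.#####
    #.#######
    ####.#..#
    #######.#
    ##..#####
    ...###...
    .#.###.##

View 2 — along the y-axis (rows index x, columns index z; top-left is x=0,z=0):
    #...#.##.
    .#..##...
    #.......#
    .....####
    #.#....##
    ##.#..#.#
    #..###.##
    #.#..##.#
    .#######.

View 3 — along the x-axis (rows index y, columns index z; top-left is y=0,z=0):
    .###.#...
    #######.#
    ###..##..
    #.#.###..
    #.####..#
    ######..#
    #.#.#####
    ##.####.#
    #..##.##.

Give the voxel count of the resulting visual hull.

initial block: 9^3 = 729
step 1: project along z, AND mask (57/81) → |grid| = 513
step 2: project along y, AND mask (40/81) → |grid| = 252
step 3: project along x, AND mask (54/81) → |grid| = 169

remaining voxels: 169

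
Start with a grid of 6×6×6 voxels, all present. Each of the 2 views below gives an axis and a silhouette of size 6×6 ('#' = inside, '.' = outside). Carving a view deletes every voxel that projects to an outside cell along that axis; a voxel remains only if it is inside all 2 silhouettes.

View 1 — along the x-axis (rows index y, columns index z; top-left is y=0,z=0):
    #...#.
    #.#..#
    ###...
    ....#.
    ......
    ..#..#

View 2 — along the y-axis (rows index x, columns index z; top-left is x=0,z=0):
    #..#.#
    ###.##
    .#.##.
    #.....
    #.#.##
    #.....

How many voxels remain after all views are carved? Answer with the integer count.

remaining voxels: 35

full grid |V| = 216
  1. axis=0 (YZ plane), |mask|=11  ⇒  voxels=66
  2. axis=1 (XZ plane), |mask|=17  ⇒  voxels=35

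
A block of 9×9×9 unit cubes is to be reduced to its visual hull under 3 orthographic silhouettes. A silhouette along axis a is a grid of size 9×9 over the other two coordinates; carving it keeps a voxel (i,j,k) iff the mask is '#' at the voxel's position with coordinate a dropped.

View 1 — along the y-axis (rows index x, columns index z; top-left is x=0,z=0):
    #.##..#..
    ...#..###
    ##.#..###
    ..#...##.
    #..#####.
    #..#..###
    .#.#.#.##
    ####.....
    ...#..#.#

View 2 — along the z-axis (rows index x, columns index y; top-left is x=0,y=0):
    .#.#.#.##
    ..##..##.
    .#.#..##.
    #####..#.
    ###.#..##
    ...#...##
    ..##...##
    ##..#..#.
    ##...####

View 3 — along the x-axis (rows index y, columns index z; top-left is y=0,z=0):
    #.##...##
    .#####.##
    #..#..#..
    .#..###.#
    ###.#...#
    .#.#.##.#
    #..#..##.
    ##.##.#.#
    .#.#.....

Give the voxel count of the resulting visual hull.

before carving: 729 voxels (9×9×9)
step 1: project along y, AND mask (40/81) → |grid| = 360
step 2: project along z, AND mask (42/81) → |grid| = 183
step 3: project along x, AND mask (42/81) → |grid| = 101

remaining voxels: 101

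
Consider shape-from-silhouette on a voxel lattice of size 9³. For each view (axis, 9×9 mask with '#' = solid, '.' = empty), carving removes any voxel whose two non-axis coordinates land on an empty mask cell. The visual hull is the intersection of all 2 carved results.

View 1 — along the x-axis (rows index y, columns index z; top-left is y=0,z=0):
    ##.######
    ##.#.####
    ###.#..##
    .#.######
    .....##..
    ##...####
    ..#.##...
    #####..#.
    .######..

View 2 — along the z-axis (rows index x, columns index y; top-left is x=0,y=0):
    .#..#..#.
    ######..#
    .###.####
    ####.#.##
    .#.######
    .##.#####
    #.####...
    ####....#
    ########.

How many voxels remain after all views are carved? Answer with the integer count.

initial block: 9^3 = 729
[1] x-view keeps 51 columns → grid now 459
[2] z-view keeps 56 columns → grid now 325

remaining voxels: 325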